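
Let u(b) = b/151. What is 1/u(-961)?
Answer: -151/961 ≈ -0.15713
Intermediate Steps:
u(b) = b/151 (u(b) = b*(1/151) = b/151)
1/u(-961) = 1/((1/151)*(-961)) = 1/(-961/151) = -151/961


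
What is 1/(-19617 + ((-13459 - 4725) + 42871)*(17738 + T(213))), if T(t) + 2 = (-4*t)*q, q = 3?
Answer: 1/374729043 ≈ 2.6686e-9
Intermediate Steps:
T(t) = -2 - 12*t (T(t) = -2 - 4*t*3 = -2 - 12*t)
1/(-19617 + ((-13459 - 4725) + 42871)*(17738 + T(213))) = 1/(-19617 + ((-13459 - 4725) + 42871)*(17738 + (-2 - 12*213))) = 1/(-19617 + (-18184 + 42871)*(17738 + (-2 - 2556))) = 1/(-19617 + 24687*(17738 - 2558)) = 1/(-19617 + 24687*15180) = 1/(-19617 + 374748660) = 1/374729043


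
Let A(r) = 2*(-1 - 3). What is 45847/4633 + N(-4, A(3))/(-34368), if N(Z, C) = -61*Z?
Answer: 393634811/39806736 ≈ 9.8886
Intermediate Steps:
A(r) = -8 (A(r) = 2*(-4) = -8)
45847/4633 + N(-4, A(3))/(-34368) = 45847/4633 - 61*(-4)/(-34368) = 45847*(1/4633) + 244*(-1/34368) = 45847/4633 - 61/8592 = 393634811/39806736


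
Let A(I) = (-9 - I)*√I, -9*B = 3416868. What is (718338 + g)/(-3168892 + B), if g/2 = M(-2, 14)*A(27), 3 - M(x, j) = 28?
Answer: -119723/591424 - 225*√3/147856 ≈ -0.20507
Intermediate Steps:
B = -379652 (B = -⅑*3416868 = -379652)
M(x, j) = -25 (M(x, j) = 3 - 1*28 = 3 - 28 = -25)
A(I) = √I*(-9 - I)
g = 5400*√3 (g = 2*(-25*√27*(-9 - 1*27)) = 2*(-25*3*√3*(-9 - 27)) = 2*(-25*3*√3*(-36)) = 2*(-(-2700)*√3) = 2*(2700*√3) = 5400*√3 ≈ 9353.1)
(718338 + g)/(-3168892 + B) = (718338 + 5400*√3)/(-3168892 - 379652) = (718338 + 5400*√3)/(-3548544) = (718338 + 5400*√3)*(-1/3548544) = -119723/591424 - 225*√3/147856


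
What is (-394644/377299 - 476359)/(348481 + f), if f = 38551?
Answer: -179730168985/146026786568 ≈ -1.2308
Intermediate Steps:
(-394644/377299 - 476359)/(348481 + f) = (-394644/377299 - 476359)/(348481 + 38551) = (-394644*1/377299 - 476359)/387032 = (-394644/377299 - 476359)*(1/387032) = -179730168985/377299*1/387032 = -179730168985/146026786568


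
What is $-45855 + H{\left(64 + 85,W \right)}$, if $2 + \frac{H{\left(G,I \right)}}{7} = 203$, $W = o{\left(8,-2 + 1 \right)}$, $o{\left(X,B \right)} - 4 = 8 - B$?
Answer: $-44448$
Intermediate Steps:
$o{\left(X,B \right)} = 12 - B$ ($o{\left(X,B \right)} = 4 - \left(-8 + B\right) = 12 - B$)
$W = 13$ ($W = 12 - \left(-2 + 1\right) = 12 - -1 = 12 + 1 = 13$)
$H{\left(G,I \right)} = 1407$ ($H{\left(G,I \right)} = -14 + 7 \cdot 203 = -14 + 1421 = 1407$)
$-45855 + H{\left(64 + 85,W \right)} = -45855 + 1407 = -44448$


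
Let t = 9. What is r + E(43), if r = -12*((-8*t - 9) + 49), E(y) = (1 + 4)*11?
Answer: 439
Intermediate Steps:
E(y) = 55 (E(y) = 5*11 = 55)
r = 384 (r = -12*((-8*9 - 9) + 49) = -12*((-72 - 9) + 49) = -12*(-81 + 49) = -12*(-32) = 384)
r + E(43) = 384 + 55 = 439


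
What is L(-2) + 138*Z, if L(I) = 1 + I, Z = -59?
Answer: -8143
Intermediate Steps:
L(-2) + 138*Z = (1 - 2) + 138*(-59) = -1 - 8142 = -8143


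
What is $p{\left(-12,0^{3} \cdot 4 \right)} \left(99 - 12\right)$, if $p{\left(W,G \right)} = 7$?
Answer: $609$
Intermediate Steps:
$p{\left(-12,0^{3} \cdot 4 \right)} \left(99 - 12\right) = 7 \left(99 - 12\right) = 7 \cdot 87 = 609$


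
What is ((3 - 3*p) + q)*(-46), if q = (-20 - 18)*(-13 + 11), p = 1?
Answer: -3496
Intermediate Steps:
q = 76 (q = -38*(-2) = 76)
((3 - 3*p) + q)*(-46) = ((3 - 3*1) + 76)*(-46) = ((3 - 3) + 76)*(-46) = (0 + 76)*(-46) = 76*(-46) = -3496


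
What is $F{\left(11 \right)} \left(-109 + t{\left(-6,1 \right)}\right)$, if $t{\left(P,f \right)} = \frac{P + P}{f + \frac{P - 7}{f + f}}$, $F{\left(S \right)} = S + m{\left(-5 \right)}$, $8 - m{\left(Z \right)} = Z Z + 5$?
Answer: $1175$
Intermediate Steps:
$m{\left(Z \right)} = 3 - Z^{2}$ ($m{\left(Z \right)} = 8 - \left(Z Z + 5\right) = 8 - \left(Z^{2} + 5\right) = 8 - \left(5 + Z^{2}\right) = 3 - Z^{2}$)
$F{\left(S \right)} = -22 + S$ ($F{\left(S \right)} = S + \left(3 - \left(-5\right)^{2}\right) = S + \left(3 - 25\right) = S - 22 = -22 + S$)
$t{\left(P,f \right)} = \frac{2 P}{f + \frac{-7 + P}{2 f}}$
$F{\left(11 \right)} \left(-109 + t{\left(-6,1 \right)}\right) = \left(-22 + 11\right) \left(-109 + 4 \left(-6\right) 1 \frac{1}{-7 - 6 + 2 \cdot 1^{2}}\right) = - 11 \left(-109 + 4 \left(-6\right) 1 \frac{1}{-7 - 6 + 2 \cdot 1}\right) = - 11 \left(-109 + 4 \left(-6\right) 1 \frac{1}{-7 - 6 + 2}\right) = - 11 \left(-109 + 4 \left(-6\right) 1 \frac{1}{-11}\right) = - 11 \left(-109 + 4 \left(-6\right) 1 \left(- \frac{1}{11}\right)\right) = - 11 \left(-109 + \frac{24}{11}\right) = \left(-11\right) \left(- \frac{1175}{11}\right) = 1175$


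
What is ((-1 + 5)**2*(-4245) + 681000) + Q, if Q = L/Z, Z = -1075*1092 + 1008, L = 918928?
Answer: 179768927108/293223 ≈ 6.1308e+5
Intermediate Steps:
Z = -1172892 (Z = -1173900 + 1008 = -1172892)
Q = -229732/293223 (Q = 918928/(-1172892) = 918928*(-1/1172892) = -229732/293223 ≈ -0.78347)
((-1 + 5)**2*(-4245) + 681000) + Q = ((-1 + 5)**2*(-4245) + 681000) - 229732/293223 = (4**2*(-4245) + 681000) - 229732/293223 = (16*(-4245) + 681000) - 229732/293223 = (-67920 + 681000) - 229732/293223 = 613080 - 229732/293223 = 179768927108/293223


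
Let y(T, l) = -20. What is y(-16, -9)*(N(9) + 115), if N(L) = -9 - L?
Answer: -1940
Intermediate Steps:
y(-16, -9)*(N(9) + 115) = -20*((-9 - 1*9) + 115) = -20*((-9 - 9) + 115) = -20*(-18 + 115) = -20*97 = -1940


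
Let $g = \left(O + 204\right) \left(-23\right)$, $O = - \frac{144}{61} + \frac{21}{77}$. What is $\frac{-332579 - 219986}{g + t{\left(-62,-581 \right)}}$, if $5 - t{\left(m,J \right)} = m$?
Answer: $\frac{370771115}{3071152} \approx 120.73$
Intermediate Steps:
$O = - \frac{1401}{671}$ ($O = \left(-144\right) \frac{1}{61} + 21 \cdot \frac{1}{77} = - \frac{144}{61} + \frac{3}{11} = - \frac{1401}{671} \approx -2.0879$)
$t{\left(m,J \right)} = 5 - m$
$g = - \frac{3116109}{671}$ ($g = \left(- \frac{1401}{671} + 204\right) \left(-23\right) = \frac{135483}{671} \left(-23\right) = - \frac{3116109}{671} \approx -4644.0$)
$\frac{-332579 - 219986}{g + t{\left(-62,-581 \right)}} = \frac{-332579 - 219986}{- \frac{3116109}{671} + \left(5 - -62\right)} = - \frac{552565}{- \frac{3116109}{671} + \left(5 + 62\right)} = - \frac{552565}{- \frac{3116109}{671} + 67} = - \frac{552565}{- \frac{3071152}{671}} = \left(-552565\right) \left(- \frac{671}{3071152}\right) = \frac{370771115}{3071152}$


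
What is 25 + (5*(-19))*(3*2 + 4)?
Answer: -925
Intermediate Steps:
25 + (5*(-19))*(3*2 + 4) = 25 - 95*(6 + 4) = 25 - 95*10 = 25 - 950 = -925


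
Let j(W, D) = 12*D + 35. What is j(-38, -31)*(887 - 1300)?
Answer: 139181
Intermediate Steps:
j(W, D) = 35 + 12*D
j(-38, -31)*(887 - 1300) = (35 + 12*(-31))*(887 - 1300) = (35 - 372)*(-413) = -337*(-413) = 139181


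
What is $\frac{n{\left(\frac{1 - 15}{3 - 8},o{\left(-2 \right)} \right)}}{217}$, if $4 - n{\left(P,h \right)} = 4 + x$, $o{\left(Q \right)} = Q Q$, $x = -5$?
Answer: $\frac{5}{217} \approx 0.023041$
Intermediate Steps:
$o{\left(Q \right)} = Q^{2}$
$n{\left(P,h \right)} = 5$ ($n{\left(P,h \right)} = 4 - \left(4 - 5\right) = 4 - -1 = 4 + 1 = 5$)
$\frac{n{\left(\frac{1 - 15}{3 - 8},o{\left(-2 \right)} \right)}}{217} = \frac{5}{217}$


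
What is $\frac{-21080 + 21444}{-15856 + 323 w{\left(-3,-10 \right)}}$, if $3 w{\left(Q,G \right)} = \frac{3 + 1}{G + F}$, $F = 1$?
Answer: $- \frac{2457}{107351} \approx -0.022888$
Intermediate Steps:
$w{\left(Q,G \right)} = \frac{4}{3 \left(1 + G\right)}$ ($w{\left(Q,G \right)} = \frac{\left(3 + 1\right) \frac{1}{G + 1}}{3} = \frac{4 \frac{1}{1 + G}}{3} = \frac{4}{3 \left(1 + G\right)}$)
$\frac{-21080 + 21444}{-15856 + 323 w{\left(-3,-10 \right)}} = \frac{-21080 + 21444}{-15856 + 323 \frac{4}{3 \left(1 - 10\right)}} = \frac{364}{-15856 + 323 \frac{4}{3 \left(-9\right)}} = \frac{364}{-15856 + 323 \cdot \frac{4}{3} \left(- \frac{1}{9}\right)} = \frac{364}{-15856 + 323 \left(- \frac{4}{27}\right)} = \frac{364}{-15856 - \frac{1292}{27}} = \frac{364}{- \frac{429404}{27}} = 364 \left(- \frac{27}{429404}\right) = - \frac{2457}{107351}$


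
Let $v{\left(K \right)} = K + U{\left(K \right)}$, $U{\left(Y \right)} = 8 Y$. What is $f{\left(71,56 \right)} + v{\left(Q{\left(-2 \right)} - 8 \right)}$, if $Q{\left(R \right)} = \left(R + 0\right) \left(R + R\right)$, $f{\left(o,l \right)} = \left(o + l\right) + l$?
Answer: $183$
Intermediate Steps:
$f{\left(o,l \right)} = o + 2 l$ ($f{\left(o,l \right)} = \left(l + o\right) + l = o + 2 l$)
$Q{\left(R \right)} = 2 R^{2}$ ($Q{\left(R \right)} = R 2 R = 2 R^{2}$)
$v{\left(K \right)} = 9 K$ ($v{\left(K \right)} = K + 8 K = 9 K$)
$f{\left(71,56 \right)} + v{\left(Q{\left(-2 \right)} - 8 \right)} = \left(71 + 2 \cdot 56\right) + 9 \left(2 \left(-2\right)^{2} - 8\right) = \left(71 + 112\right) + 9 \left(2 \cdot 4 - 8\right) = 183 + 9 \left(8 - 8\right) = 183 + 9 \cdot 0 = 183 + 0 = 183$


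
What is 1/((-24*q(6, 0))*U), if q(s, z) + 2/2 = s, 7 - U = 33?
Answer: 1/3120 ≈ 0.00032051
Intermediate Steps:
U = -26 (U = 7 - 1*33 = 7 - 33 = -26)
q(s, z) = -1 + s
1/((-24*q(6, 0))*U) = 1/(-24*(-1 + 6)*(-26)) = 1/(-24*5*(-26)) = 1/(-120*(-26)) = 1/3120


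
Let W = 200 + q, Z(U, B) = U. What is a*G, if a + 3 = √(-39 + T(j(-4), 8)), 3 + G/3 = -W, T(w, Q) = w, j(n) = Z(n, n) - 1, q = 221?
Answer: 3816 - 2544*I*√11 ≈ 3816.0 - 8437.5*I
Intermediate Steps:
j(n) = -1 + n (j(n) = n - 1 = -1 + n)
W = 421 (W = 200 + 221 = 421)
G = -1272 (G = -9 + 3*(-1*421) = -9 + 3*(-421) = -9 - 1263 = -1272)
a = -3 + 2*I*√11 (a = -3 + √(-39 + (-1 - 4)) = -3 + √(-39 - 5) = -3 + √(-44) = -3 + 2*I*√11 ≈ -3.0 + 6.6332*I)
a*G = (-3 + 2*I*√11)*(-1272) = 3816 - 2544*I*√11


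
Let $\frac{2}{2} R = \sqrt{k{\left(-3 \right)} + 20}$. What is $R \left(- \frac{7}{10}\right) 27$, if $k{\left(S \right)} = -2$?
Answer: $- \frac{567 \sqrt{2}}{10} \approx -80.186$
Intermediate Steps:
$R = 3 \sqrt{2}$ ($R = \sqrt{-2 + 20} = \sqrt{18} = 3 \sqrt{2} \approx 4.2426$)
$R \left(- \frac{7}{10}\right) 27 = 3 \sqrt{2} \left(- \frac{7}{10}\right) 27 = - \frac{21 \sqrt{2}}{10} \cdot 27 = - \frac{567 \sqrt{2}}{10}$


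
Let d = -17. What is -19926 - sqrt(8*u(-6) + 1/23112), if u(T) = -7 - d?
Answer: -19926 - sqrt(1187032962)/3852 ≈ -19935.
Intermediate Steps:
u(T) = 10 (u(T) = -7 - 1*(-17) = -7 + 17 = 10)
-19926 - sqrt(8*u(-6) + 1/23112) = -19926 - sqrt(8*10 + 1/23112) = -19926 - sqrt(80 + 1/23112) = -19926 - sqrt(1848961/23112) = -19926 - sqrt(1187032962)/3852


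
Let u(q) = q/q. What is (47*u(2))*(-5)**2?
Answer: 1175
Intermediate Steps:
u(q) = 1
(47*u(2))*(-5)**2 = (47*1)*(-5)**2 = 47*25 = 1175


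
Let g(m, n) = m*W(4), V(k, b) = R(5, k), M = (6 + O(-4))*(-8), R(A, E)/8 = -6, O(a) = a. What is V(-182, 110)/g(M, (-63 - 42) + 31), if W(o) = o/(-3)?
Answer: -9/4 ≈ -2.2500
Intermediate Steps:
W(o) = -o/3 (W(o) = o*(-⅓) = -o/3)
R(A, E) = -48 (R(A, E) = 8*(-6) = -48)
M = -16 (M = (6 - 4)*(-8) = 2*(-8) = -16)
V(k, b) = -48
g(m, n) = -4*m/3 (g(m, n) = m*(-⅓*4) = m*(-4/3) = -4*m/3)
V(-182, 110)/g(M, (-63 - 42) + 31) = -48/((-4/3*(-16))) = -48/64/3 = -48*3/64 = -9/4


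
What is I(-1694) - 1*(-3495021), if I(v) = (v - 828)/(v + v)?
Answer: 5920566835/1694 ≈ 3.4950e+6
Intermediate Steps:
I(v) = (-828 + v)/(2*v) (I(v) = (-828 + v)/((2*v)) = (-828 + v)*(1/(2*v)) = (-828 + v)/(2*v))
I(-1694) - 1*(-3495021) = (½)*(-828 - 1694)/(-1694) - 1*(-3495021) = (½)*(-1/1694)*(-2522) + 3495021 = 1261/1694 + 3495021 = 5920566835/1694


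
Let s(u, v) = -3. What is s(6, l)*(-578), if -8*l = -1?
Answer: 1734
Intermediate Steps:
l = ⅛ (l = -⅛*(-1) = ⅛ ≈ 0.12500)
s(6, l)*(-578) = -3*(-578) = 1734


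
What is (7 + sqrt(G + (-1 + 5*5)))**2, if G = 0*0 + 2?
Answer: (7 + sqrt(26))**2 ≈ 146.39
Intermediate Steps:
G = 2 (G = 0 + 2 = 2)
(7 + sqrt(G + (-1 + 5*5)))**2 = (7 + sqrt(2 + (-1 + 5*5)))**2 = (7 + sqrt(2 + (-1 + 25)))**2 = (7 + sqrt(2 + 24))**2 = (7 + sqrt(26))**2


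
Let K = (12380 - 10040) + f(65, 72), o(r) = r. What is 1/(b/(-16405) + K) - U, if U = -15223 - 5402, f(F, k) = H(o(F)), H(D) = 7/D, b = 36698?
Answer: 10283336318890/498585993 ≈ 20625.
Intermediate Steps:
f(F, k) = 7/F
U = -20625
K = 152107/65 (K = (12380 - 10040) + 7/65 = 2340 + 7*(1/65) = 2340 + 7/65 = 152107/65 ≈ 2340.1)
1/(b/(-16405) + K) - U = 1/(36698/(-16405) + 152107/65) - 1*(-20625) = 1/(36698*(-1/16405) + 152107/65) + 20625 = 1/(-36698/16405 + 152107/65) + 20625 = 1/(498585993/213265) + 20625 = 213265/498585993 + 20625 = 10283336318890/498585993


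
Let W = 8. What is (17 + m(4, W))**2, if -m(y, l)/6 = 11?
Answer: 2401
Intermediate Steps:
m(y, l) = -66 (m(y, l) = -6*11 = -66)
(17 + m(4, W))**2 = (17 - 66)**2 = (-49)**2 = 2401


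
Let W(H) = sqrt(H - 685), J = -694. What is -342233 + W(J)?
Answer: -342233 + I*sqrt(1379) ≈ -3.4223e+5 + 37.135*I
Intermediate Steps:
W(H) = sqrt(-685 + H)
-342233 + W(J) = -342233 + sqrt(-685 - 694) = -342233 + sqrt(-1379) = -342233 + I*sqrt(1379)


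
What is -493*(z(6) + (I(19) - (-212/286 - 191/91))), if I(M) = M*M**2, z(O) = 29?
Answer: -3400581383/1001 ≈ -3.3972e+6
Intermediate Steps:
I(M) = M**3
-493*(z(6) + (I(19) - (-212/286 - 191/91))) = -493*(29 + (19**3 - (-212/286 - 191/91))) = -493*(29 + (6859 - (-212*1/286 - 191*1/91))) = -493*(29 + (6859 - (-106/143 - 191/91))) = -493*(29 + (6859 - 1*(-2843/1001))) = -493*(29 + (6859 + 2843/1001)) = -493*(29 + 6868702/1001) = -493*6897731/1001 = -3400581383/1001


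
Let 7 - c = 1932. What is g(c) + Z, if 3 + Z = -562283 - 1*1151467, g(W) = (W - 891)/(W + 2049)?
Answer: -53127047/31 ≈ -1.7138e+6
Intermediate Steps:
c = -1925 (c = 7 - 1*1932 = 7 - 1932 = -1925)
g(W) = (-891 + W)/(2049 + W)
Z = -1713753 (Z = -3 + (-562283 - 1*1151467) = -3 + (-562283 - 1151467) = -3 - 1713750 = -1713753)
g(c) + Z = (-891 - 1925)/(2049 - 1925) - 1713753 = -2816/124 - 1713753 = (1/124)*(-2816) - 1713753 = -704/31 - 1713753 = -53127047/31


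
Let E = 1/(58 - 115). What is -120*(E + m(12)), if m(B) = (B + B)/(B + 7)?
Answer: -2840/19 ≈ -149.47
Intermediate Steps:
E = -1/57 (E = 1/(-57) = -1/57 ≈ -0.017544)
m(B) = 2*B/(7 + B) (m(B) = (2*B)/(7 + B) = 2*B/(7 + B))
-120*(E + m(12)) = -120*(-1/57 + 2*12/(7 + 12)) = -120*(-1/57 + 2*12/19) = -120*(-1/57 + 2*12*(1/19)) = -120*(-1/57 + 24/19) = -120*71/57 = -2840/19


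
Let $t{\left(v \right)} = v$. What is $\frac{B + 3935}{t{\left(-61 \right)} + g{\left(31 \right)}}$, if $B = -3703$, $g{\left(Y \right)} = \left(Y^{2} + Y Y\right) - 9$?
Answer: $\frac{58}{463} \approx 0.12527$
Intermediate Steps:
$g{\left(Y \right)} = -9 + 2 Y^{2}$ ($g{\left(Y \right)} = \left(Y^{2} + Y^{2}\right) - 9 = 2 Y^{2} - 9 = -9 + 2 Y^{2}$)
$\frac{B + 3935}{t{\left(-61 \right)} + g{\left(31 \right)}} = \frac{-3703 + 3935}{-61 - \left(9 - 2 \cdot 31^{2}\right)} = \frac{232}{-61 + \left(-9 + 2 \cdot 961\right)} = \frac{232}{-61 + \left(-9 + 1922\right)} = \frac{232}{-61 + 1913} = \frac{232}{1852} = 232 \cdot \frac{1}{1852} = \frac{58}{463}$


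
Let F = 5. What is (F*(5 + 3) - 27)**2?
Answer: 169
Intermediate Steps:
(F*(5 + 3) - 27)**2 = (5*(5 + 3) - 27)**2 = (5*8 - 27)**2 = (40 - 27)**2 = 13**2 = 169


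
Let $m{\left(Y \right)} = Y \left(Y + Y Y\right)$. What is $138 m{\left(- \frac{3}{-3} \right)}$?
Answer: $276$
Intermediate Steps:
$m{\left(Y \right)} = Y \left(Y + Y^{2}\right)$
$138 m{\left(- \frac{3}{-3} \right)} = 138 \left(- \frac{3}{-3}\right)^{2} \left(1 - \frac{3}{-3}\right) = 138 \left(\left(-3\right) \left(- \frac{1}{3}\right)\right)^{2} \left(1 - -1\right) = 138 \cdot 1^{2} \left(1 + 1\right) = 138 \cdot 1 \cdot 2 = 138 \cdot 2 = 276$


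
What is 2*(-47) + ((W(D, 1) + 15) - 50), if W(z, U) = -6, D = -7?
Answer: -135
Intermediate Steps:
2*(-47) + ((W(D, 1) + 15) - 50) = 2*(-47) + ((-6 + 15) - 50) = -94 + (9 - 50) = -94 - 41 = -135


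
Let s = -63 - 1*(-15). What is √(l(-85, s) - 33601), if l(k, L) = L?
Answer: I*√33649 ≈ 183.44*I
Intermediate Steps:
s = -48 (s = -63 + 15 = -48)
√(l(-85, s) - 33601) = √(-48 - 33601) = √(-33649) = I*√33649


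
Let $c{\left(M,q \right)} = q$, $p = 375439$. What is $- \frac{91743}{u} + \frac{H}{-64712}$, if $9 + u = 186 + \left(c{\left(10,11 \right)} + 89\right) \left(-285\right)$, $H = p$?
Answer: $- \frac{1565561927}{610945992} \approx -2.5625$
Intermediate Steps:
$H = 375439$
$u = -28323$ ($u = -9 + \left(186 + \left(11 + 89\right) \left(-285\right)\right) = -9 + \left(186 + 100 \left(-285\right)\right) = -9 + \left(186 - 28500\right) = -9 - 28314 = -28323$)
$- \frac{91743}{u} + \frac{H}{-64712} = - \frac{91743}{-28323} + \frac{375439}{-64712} = \left(-91743\right) \left(- \frac{1}{28323}\right) + 375439 \left(- \frac{1}{64712}\right) = \frac{30581}{9441} - \frac{375439}{64712} = - \frac{1565561927}{610945992}$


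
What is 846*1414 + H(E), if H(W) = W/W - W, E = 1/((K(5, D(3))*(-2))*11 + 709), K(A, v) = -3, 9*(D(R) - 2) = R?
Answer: 927089874/775 ≈ 1.1962e+6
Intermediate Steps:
D(R) = 2 + R/9
E = 1/775 (E = 1/(-3*(-2)*11 + 709) = 1/(6*11 + 709) = 1/(66 + 709) = 1/775 ≈ 0.0012903)
H(W) = 1 - W
846*1414 + H(E) = 846*1414 + (1 - 1*1/775) = 1196244 + (1 - 1/775) = 1196244 + 774/775 = 927089874/775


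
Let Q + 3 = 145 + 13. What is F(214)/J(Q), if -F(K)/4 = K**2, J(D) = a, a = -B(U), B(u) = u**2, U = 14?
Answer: 45796/49 ≈ 934.61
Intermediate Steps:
Q = 155 (Q = -3 + (145 + 13) = -3 + 158 = 155)
a = -196 (a = -1*14**2 = -1*196 = -196)
J(D) = -196
F(K) = -4*K**2
F(214)/J(Q) = -4*214**2/(-196) = -4*45796*(-1/196) = -183184*(-1/196) = 45796/49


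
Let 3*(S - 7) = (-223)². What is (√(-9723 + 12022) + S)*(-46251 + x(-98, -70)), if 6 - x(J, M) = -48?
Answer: -766100250 - 508167*√19 ≈ -7.6832e+8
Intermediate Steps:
S = 49750/3 (S = 7 + (⅓)*(-223)² = 7 + (⅓)*49729 = 7 + 49729/3 = 49750/3 ≈ 16583.)
x(J, M) = 54 (x(J, M) = 6 - 1*(-48) = 6 + 48 = 54)
(√(-9723 + 12022) + S)*(-46251 + x(-98, -70)) = (√(-9723 + 12022) + 49750/3)*(-46251 + 54) = (√2299 + 49750/3)*(-46197) = (11*√19 + 49750/3)*(-46197) = (49750/3 + 11*√19)*(-46197) = -766100250 - 508167*√19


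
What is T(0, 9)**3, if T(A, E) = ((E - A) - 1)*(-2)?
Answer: -4096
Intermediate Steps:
T(A, E) = 2 - 2*E + 2*A (T(A, E) = (-1 + E - A)*(-2) = 2 - 2*E + 2*A)
T(0, 9)**3 = (2 - 2*9 + 2*0)**3 = (2 - 18 + 0)**3 = (-16)**3 = -4096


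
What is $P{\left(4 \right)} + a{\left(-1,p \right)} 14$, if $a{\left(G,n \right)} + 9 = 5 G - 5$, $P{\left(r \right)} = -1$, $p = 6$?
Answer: $-267$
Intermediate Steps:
$a{\left(G,n \right)} = -14 + 5 G$ ($a{\left(G,n \right)} = -9 + \left(5 G - 5\right) = -9 + \left(-5 + 5 G\right) = -14 + 5 G$)
$P{\left(4 \right)} + a{\left(-1,p \right)} 14 = -1 + \left(-14 + 5 \left(-1\right)\right) 14 = -1 + \left(-14 - 5\right) 14 = -1 - 266 = -267$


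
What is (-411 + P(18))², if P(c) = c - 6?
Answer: 159201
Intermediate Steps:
P(c) = -6 + c
(-411 + P(18))² = (-411 + (-6 + 18))² = (-411 + 12)² = (-399)² = 159201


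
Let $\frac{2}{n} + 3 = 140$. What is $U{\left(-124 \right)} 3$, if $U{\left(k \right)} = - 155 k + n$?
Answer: $\frac{7899426}{137} \approx 57660.0$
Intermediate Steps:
$n = \frac{2}{137}$ ($n = \frac{2}{-3 + 140} = \frac{2}{137} \approx 0.014599$)
$U{\left(k \right)} = \frac{2}{137} - 155 k$ ($U{\left(k \right)} = - 155 k + \frac{2}{137} = \frac{2}{137} - 155 k$)
$U{\left(-124 \right)} 3 = \left(\frac{2}{137} - -19220\right) 3 = \left(\frac{2}{137} + 19220\right) 3 = \frac{2633142}{137} \cdot 3 = \frac{7899426}{137}$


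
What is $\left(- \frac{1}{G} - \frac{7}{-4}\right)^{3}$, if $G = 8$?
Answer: $\frac{2197}{512} \approx 4.291$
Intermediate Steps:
$\left(- \frac{1}{G} - \frac{7}{-4}\right)^{3} = \left(- \frac{1}{8} - \frac{7}{-4}\right)^{3} = \left(\left(-1\right) \frac{1}{8} - - \frac{7}{4}\right)^{3} = \left(- \frac{1}{8} + \frac{7}{4}\right)^{3} = \left(\frac{13}{8}\right)^{3} = \frac{2197}{512}$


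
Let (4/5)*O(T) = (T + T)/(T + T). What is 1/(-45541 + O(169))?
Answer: -4/182159 ≈ -2.1959e-5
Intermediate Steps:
O(T) = 5/4 (O(T) = 5*((T + T)/(T + T))/4 = 5*((2*T)/((2*T)))/4 = 5*((2*T)*(1/(2*T)))/4 = (5/4)*1 = 5/4)
1/(-45541 + O(169)) = 1/(-45541 + 5/4) = 1/(-182159/4) = -4/182159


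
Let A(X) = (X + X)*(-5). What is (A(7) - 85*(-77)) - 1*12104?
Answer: -5629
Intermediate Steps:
A(X) = -10*X (A(X) = (2*X)*(-5) = -10*X)
(A(7) - 85*(-77)) - 1*12104 = (-10*7 - 85*(-77)) - 1*12104 = (-70 + 6545) - 12104 = 6475 - 12104 = -5629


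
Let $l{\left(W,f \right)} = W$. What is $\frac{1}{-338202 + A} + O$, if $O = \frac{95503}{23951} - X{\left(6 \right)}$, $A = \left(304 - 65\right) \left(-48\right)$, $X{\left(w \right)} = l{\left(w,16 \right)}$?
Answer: $- \frac{391985111}{194768418} \approx -2.0126$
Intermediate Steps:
$X{\left(w \right)} = w$
$A = -11472$ ($A = 239 \left(-48\right) = -11472$)
$O = - \frac{1121}{557}$ ($O = \frac{95503}{23951} - 6 = 95503 \cdot \frac{1}{23951} - 6 = \frac{2221}{557} - 6 = - \frac{1121}{557} \approx -2.0126$)
$\frac{1}{-338202 + A} + O = \frac{1}{-338202 - 11472} - \frac{1121}{557} = \frac{1}{-349674} - \frac{1121}{557} = - \frac{1}{349674} - \frac{1121}{557} = - \frac{391985111}{194768418}$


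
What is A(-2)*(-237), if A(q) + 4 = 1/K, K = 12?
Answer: 3713/4 ≈ 928.25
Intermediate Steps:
A(q) = -47/12 (A(q) = -4 + 1/12 = -47/12)
A(-2)*(-237) = -47/12*(-237) = 3713/4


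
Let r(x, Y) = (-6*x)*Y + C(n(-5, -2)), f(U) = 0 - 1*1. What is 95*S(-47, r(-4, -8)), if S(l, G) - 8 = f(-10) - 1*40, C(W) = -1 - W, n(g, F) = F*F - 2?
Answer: -3135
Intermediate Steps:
f(U) = -1 (f(U) = 0 - 1 = -1)
n(g, F) = -2 + F**2 (n(g, F) = F**2 - 2 = -2 + F**2)
r(x, Y) = -3 - 6*Y*x (r(x, Y) = (-6*x)*Y + (-1 - (-2 + (-2)**2)) = -6*Y*x + (-1 - (-2 + 4)) = -6*Y*x + (-1 - 1*2) = -6*Y*x + (-1 - 2) = -6*Y*x - 3 = -3 - 6*Y*x)
S(l, G) = -33 (S(l, G) = 8 + (-1 - 1*40) = 8 + (-1 - 40) = 8 - 41 = -33)
95*S(-47, r(-4, -8)) = 95*(-33) = -3135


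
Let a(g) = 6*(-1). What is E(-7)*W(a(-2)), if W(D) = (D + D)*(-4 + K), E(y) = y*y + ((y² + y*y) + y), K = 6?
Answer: -3360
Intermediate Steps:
E(y) = y + 3*y² (E(y) = y² + ((y² + y²) + y) = y² + (2*y² + y) = y² + (y + 2*y²) = y + 3*y²)
a(g) = -6
W(D) = 4*D (W(D) = (D + D)*(-4 + 6) = (2*D)*2 = 4*D)
E(-7)*W(a(-2)) = (-7*(1 + 3*(-7)))*(4*(-6)) = -7*(1 - 21)*(-24) = -7*(-20)*(-24) = 140*(-24) = -3360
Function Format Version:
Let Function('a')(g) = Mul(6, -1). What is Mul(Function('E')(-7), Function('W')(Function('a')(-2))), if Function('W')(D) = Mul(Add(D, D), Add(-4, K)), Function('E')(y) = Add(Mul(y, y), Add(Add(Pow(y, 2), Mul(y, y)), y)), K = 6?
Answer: -3360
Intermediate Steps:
Function('E')(y) = Add(y, Mul(3, Pow(y, 2))) (Function('E')(y) = Add(Pow(y, 2), Add(Add(Pow(y, 2), Pow(y, 2)), y)) = Add(Pow(y, 2), Add(Mul(2, Pow(y, 2)), y)) = Add(Pow(y, 2), Add(y, Mul(2, Pow(y, 2)))) = Add(y, Mul(3, Pow(y, 2))))
Function('a')(g) = -6
Function('W')(D) = Mul(4, D) (Function('W')(D) = Mul(Add(D, D), Add(-4, 6)) = Mul(Mul(2, D), 2) = Mul(4, D))
Mul(Function('E')(-7), Function('W')(Function('a')(-2))) = Mul(Mul(-7, Add(1, Mul(3, -7))), Mul(4, -6)) = Mul(Mul(-7, Add(1, -21)), -24) = Mul(Mul(-7, -20), -24) = Mul(140, -24) = -3360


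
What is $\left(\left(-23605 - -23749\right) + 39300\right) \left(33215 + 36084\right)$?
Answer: $2733429756$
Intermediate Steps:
$\left(\left(-23605 - -23749\right) + 39300\right) \left(33215 + 36084\right) = \left(\left(-23605 + 23749\right) + 39300\right) 69299 = \left(144 + 39300\right) 69299 = 39444 \cdot 69299 = 2733429756$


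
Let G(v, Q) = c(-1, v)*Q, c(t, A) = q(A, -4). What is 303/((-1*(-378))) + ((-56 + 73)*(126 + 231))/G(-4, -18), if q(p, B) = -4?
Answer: 42887/504 ≈ 85.093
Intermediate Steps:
c(t, A) = -4
G(v, Q) = -4*Q
303/((-1*(-378))) + ((-56 + 73)*(126 + 231))/G(-4, -18) = 303/((-1*(-378))) + ((-56 + 73)*(126 + 231))/((-4*(-18))) = 303/378 + (17*357)/72 = 303*(1/378) + 6069*(1/72) = 101/126 + 2023/24 = 42887/504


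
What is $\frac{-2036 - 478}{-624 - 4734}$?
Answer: $\frac{419}{893} \approx 0.4692$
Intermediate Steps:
$\frac{-2036 - 478}{-624 - 4734} = - \frac{2514}{-5358} = \left(-2514\right) \left(- \frac{1}{5358}\right) = \frac{419}{893}$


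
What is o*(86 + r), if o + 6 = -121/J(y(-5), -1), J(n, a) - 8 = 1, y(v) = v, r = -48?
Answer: -6650/9 ≈ -738.89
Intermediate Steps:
J(n, a) = 9 (J(n, a) = 8 + 1 = 9)
o = -175/9 (o = -6 - 121/9 = -175/9 ≈ -19.444)
o*(86 + r) = -175*(86 - 48)/9 = -175/9*38 = -6650/9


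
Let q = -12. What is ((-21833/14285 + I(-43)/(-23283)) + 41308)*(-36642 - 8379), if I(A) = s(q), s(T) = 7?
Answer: -206172701473555042/110865885 ≈ -1.8597e+9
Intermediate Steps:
I(A) = 7
((-21833/14285 + I(-43)/(-23283)) + 41308)*(-36642 - 8379) = ((-21833/14285 + 7/(-23283)) + 41308)*(-36642 - 8379) = ((-21833*1/14285 + 7*(-1/23283)) + 41308)*(-45021) = ((-21833/14285 - 7/23283) + 41308)*(-45021) = (-508437734/332597655 + 41308)*(-45021) = (13738435495006/332597655)*(-45021) = -206172701473555042/110865885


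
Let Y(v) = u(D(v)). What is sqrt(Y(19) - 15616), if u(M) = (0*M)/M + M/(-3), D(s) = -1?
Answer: I*sqrt(140541)/3 ≈ 124.96*I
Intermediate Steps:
u(M) = -M/3 (u(M) = 0/M + M*(-1/3) = 0 - M/3 = -M/3)
Y(v) = 1/3 (Y(v) = -1/3*(-1) = 1/3)
sqrt(Y(19) - 15616) = sqrt(1/3 - 15616) = sqrt(-46847/3) = I*sqrt(140541)/3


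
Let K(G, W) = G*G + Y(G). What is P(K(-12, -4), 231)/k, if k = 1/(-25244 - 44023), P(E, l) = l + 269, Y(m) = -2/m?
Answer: -34633500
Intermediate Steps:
K(G, W) = G² - 2/G (K(G, W) = G*G - 2/G = G² - 2/G)
P(E, l) = 269 + l
k = -1/69267 (k = 1/(-69267) = -1/69267 ≈ -1.4437e-5)
P(K(-12, -4), 231)/k = (269 + 231)/(-1/69267) = 500*(-69267) = -34633500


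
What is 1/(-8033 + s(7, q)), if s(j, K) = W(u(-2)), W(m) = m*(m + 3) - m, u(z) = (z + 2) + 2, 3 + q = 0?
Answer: -1/8025 ≈ -0.00012461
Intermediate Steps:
q = -3 (q = -3 + 0 = -3)
u(z) = 4 + z (u(z) = (2 + z) + 2 = 4 + z)
W(m) = -m + m*(3 + m) (W(m) = m*(3 + m) - m = -m + m*(3 + m))
s(j, K) = 8 (s(j, K) = (4 - 2)*(2 + (4 - 2)) = 2*(2 + 2) = 2*4 = 8)
1/(-8033 + s(7, q)) = 1/(-8033 + 8) = 1/(-8025) = -1/8025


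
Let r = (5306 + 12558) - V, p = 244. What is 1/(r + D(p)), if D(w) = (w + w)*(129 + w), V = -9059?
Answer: 1/208947 ≈ 4.7859e-6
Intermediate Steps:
D(w) = 2*w*(129 + w) (D(w) = (2*w)*(129 + w) = 2*w*(129 + w))
r = 26923 (r = (5306 + 12558) - 1*(-9059) = 17864 + 9059 = 26923)
1/(r + D(p)) = 1/(26923 + 2*244*(129 + 244)) = 1/(26923 + 2*244*373) = 1/(26923 + 182024) = 1/208947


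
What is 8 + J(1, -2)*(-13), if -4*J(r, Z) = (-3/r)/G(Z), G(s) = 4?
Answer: 89/16 ≈ 5.5625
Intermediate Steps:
J(r, Z) = 3/(16*r) (J(r, Z) = -(-3/r)/(4*4) = -(-3)/(16*r) = 3/(16*r))
8 + J(1, -2)*(-13) = 8 + ((3/16)/1)*(-13) = 8 + ((3/16)*1)*(-13) = 8 + (3/16)*(-13) = 8 - 39/16 = 89/16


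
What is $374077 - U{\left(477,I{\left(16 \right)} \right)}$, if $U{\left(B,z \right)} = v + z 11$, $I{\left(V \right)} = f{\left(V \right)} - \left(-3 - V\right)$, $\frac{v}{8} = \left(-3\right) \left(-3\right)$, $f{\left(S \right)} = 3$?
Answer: $373763$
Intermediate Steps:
$v = 72$ ($v = 8 \left(\left(-3\right) \left(-3\right)\right) = 8 \cdot 9 = 72$)
$I{\left(V \right)} = 6 + V$ ($I{\left(V \right)} = 3 - \left(-3 - V\right) = 3 + \left(3 + V\right) = 6 + V$)
$U{\left(B,z \right)} = 72 + 11 z$ ($U{\left(B,z \right)} = 72 + z 11 = 72 + 11 z$)
$374077 - U{\left(477,I{\left(16 \right)} \right)} = 374077 - \left(72 + 11 \left(6 + 16\right)\right) = 374077 - \left(72 + 11 \cdot 22\right) = 374077 - \left(72 + 242\right) = 374077 - 314 = 373763$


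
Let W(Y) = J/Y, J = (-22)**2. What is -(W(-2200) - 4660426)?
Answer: 233021311/50 ≈ 4.6604e+6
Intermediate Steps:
J = 484
W(Y) = 484/Y
-(W(-2200) - 4660426) = -(484/(-2200) - 4660426) = -(484*(-1/2200) - 4660426) = -(-11/50 - 4660426) = -1*(-233021311/50) = 233021311/50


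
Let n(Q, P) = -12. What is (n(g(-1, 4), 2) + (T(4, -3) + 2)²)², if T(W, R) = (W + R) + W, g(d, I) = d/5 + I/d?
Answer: 1369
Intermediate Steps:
g(d, I) = d/5 + I/d (g(d, I) = d*(⅕) + I/d = d/5 + I/d)
T(W, R) = R + 2*W (T(W, R) = (R + W) + W = R + 2*W)
(n(g(-1, 4), 2) + (T(4, -3) + 2)²)² = (-12 + ((-3 + 2*4) + 2)²)² = (-12 + ((-3 + 8) + 2)²)² = (-12 + (5 + 2)²)² = (-12 + 7²)² = (-12 + 49)² = 37² = 1369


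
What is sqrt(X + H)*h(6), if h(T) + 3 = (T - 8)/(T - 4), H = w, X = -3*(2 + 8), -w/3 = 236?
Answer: -12*I*sqrt(82) ≈ -108.66*I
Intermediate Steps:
w = -708 (w = -3*236 = -708)
X = -30 (X = -3*10 = -30)
H = -708
h(T) = -3 + (-8 + T)/(-4 + T) (h(T) = -3 + (T - 8)/(T - 4) = -3 + (-8 + T)/(-4 + T))
sqrt(X + H)*h(6) = sqrt(-30 - 708)*(2*(2 - 1*6)/(-4 + 6)) = sqrt(-738)*(2*(2 - 6)/2) = (3*I*sqrt(82))*(2*(1/2)*(-4)) = (3*I*sqrt(82))*(-4) = -12*I*sqrt(82)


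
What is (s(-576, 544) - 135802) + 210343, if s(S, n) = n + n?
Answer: 75629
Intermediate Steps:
s(S, n) = 2*n
(s(-576, 544) - 135802) + 210343 = (2*544 - 135802) + 210343 = (1088 - 135802) + 210343 = -134714 + 210343 = 75629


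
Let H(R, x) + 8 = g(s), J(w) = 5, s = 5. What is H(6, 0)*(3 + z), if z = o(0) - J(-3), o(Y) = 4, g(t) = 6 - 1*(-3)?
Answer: 2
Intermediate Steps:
g(t) = 9 (g(t) = 6 + 3 = 9)
H(R, x) = 1 (H(R, x) = -8 + 9 = 1)
z = -1 (z = 4 - 1*5 = 4 - 5 = -1)
H(6, 0)*(3 + z) = 1*(3 - 1) = 1*2 = 2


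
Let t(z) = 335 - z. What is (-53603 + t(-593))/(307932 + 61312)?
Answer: -52675/369244 ≈ -0.14266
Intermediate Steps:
(-53603 + t(-593))/(307932 + 61312) = (-53603 + (335 - 1*(-593)))/(307932 + 61312) = (-53603 + (335 + 593))/369244 = (-53603 + 928)*(1/369244) = -52675*1/369244 = -52675/369244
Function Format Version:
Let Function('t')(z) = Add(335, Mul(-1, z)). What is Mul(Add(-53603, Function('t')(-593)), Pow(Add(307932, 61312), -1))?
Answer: Rational(-52675, 369244) ≈ -0.14266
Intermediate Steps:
Mul(Add(-53603, Function('t')(-593)), Pow(Add(307932, 61312), -1)) = Mul(Add(-53603, Add(335, Mul(-1, -593))), Pow(Add(307932, 61312), -1)) = Mul(Add(-53603, Add(335, 593)), Pow(369244, -1)) = Mul(Add(-53603, 928), Rational(1, 369244)) = Mul(-52675, Rational(1, 369244)) = Rational(-52675, 369244)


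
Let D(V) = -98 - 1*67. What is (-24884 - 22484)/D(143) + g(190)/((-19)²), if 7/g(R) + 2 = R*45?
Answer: 146169501859/509161620 ≈ 287.08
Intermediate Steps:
D(V) = -165 (D(V) = -98 - 67 = -165)
g(R) = 7/(-2 + 45*R) (g(R) = 7/(-2 + R*45) = 7/(-2 + 45*R))
(-24884 - 22484)/D(143) + g(190)/((-19)²) = (-24884 - 22484)/(-165) + (7/(-2 + 45*190))/((-19)²) = -47368*(-1/165) + (7/(-2 + 8550))/361 = 47368/165 + (7/8548)*(1/361) = 47368/165 + 7/3085828 = 146169501859/509161620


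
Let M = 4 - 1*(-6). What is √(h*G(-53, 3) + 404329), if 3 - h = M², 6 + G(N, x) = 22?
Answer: 3*√44753 ≈ 634.65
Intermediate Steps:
G(N, x) = 16 (G(N, x) = -6 + 22 = 16)
M = 10 (M = 4 + 6 = 10)
h = -97 (h = 3 - 1*10² = 3 - 1*100 = 3 - 100 = -97)
√(h*G(-53, 3) + 404329) = √(-97*16 + 404329) = √(-1552 + 404329) = √402777 = 3*√44753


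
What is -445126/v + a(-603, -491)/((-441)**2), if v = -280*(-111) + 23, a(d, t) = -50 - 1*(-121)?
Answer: -86566341293/6048942543 ≈ -14.311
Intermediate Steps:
a(d, t) = 71 (a(d, t) = -50 + 121 = 71)
v = 31103 (v = 31080 + 23 = 31103)
-445126/v + a(-603, -491)/((-441)**2) = -445126/31103 + 71/((-441)**2) = -445126*1/31103 + 71/194481 = -445126/31103 + 71*(1/194481) = -445126/31103 + 71/194481 = -86566341293/6048942543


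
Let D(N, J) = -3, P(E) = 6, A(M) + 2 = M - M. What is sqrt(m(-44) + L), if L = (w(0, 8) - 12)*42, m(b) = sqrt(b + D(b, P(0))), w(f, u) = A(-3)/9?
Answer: sqrt(-4620 + 9*I*sqrt(47))/3 ≈ 0.15129 + 22.657*I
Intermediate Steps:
A(M) = -2 (A(M) = -2 + (M - M) = -2 + 0 = -2)
w(f, u) = -2/9
m(b) = sqrt(-3 + b) (m(b) = sqrt(b - 3) = sqrt(-3 + b))
L = -1540/3 (L = (-2/9 - 12)*42 = -110/9*42 = -1540/3 ≈ -513.33)
sqrt(m(-44) + L) = sqrt(sqrt(-3 - 44) - 1540/3) = sqrt(sqrt(-47) - 1540/3) = sqrt(I*sqrt(47) - 1540/3) = sqrt(-1540/3 + I*sqrt(47))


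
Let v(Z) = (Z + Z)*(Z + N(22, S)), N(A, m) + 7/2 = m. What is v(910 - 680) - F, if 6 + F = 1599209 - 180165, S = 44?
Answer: -1294608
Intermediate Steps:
N(A, m) = -7/2 + m
F = 1419038 (F = -6 + (1599209 - 180165) = -6 + 1419044 = 1419038)
v(Z) = 2*Z*(81/2 + Z) (v(Z) = (Z + Z)*(Z + (-7/2 + 44)) = (2*Z)*(Z + 81/2) = (2*Z)*(81/2 + Z) = 2*Z*(81/2 + Z))
v(910 - 680) - F = (910 - 680)*(81 + 2*(910 - 680)) - 1*1419038 = 230*(81 + 2*230) - 1419038 = 230*(81 + 460) - 1419038 = 230*541 - 1419038 = 124430 - 1419038 = -1294608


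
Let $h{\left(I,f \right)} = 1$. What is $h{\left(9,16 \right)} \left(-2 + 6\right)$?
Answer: $4$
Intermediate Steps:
$h{\left(9,16 \right)} \left(-2 + 6\right) = 1 \left(-2 + 6\right) = 1 \cdot 4 = 4$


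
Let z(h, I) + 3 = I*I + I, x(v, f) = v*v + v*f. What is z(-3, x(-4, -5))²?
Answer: 1766241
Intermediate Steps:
x(v, f) = v² + f*v
z(h, I) = -3 + I + I² (z(h, I) = -3 + (I*I + I) = -3 + (I² + I) = -3 + (I + I²) = -3 + I + I²)
z(-3, x(-4, -5))² = (-3 - 4*(-5 - 4) + (-4*(-5 - 4))²)² = (-3 - 4*(-9) + (-4*(-9))²)² = (-3 + 36 + 36²)² = (-3 + 36 + 1296)² = 1329² = 1766241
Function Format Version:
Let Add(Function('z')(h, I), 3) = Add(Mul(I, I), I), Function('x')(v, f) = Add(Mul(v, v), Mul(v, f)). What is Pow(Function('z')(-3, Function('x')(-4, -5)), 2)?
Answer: 1766241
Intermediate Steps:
Function('x')(v, f) = Add(Pow(v, 2), Mul(f, v))
Function('z')(h, I) = Add(-3, I, Pow(I, 2)) (Function('z')(h, I) = Add(-3, Add(Mul(I, I), I)) = Add(-3, Add(Pow(I, 2), I)) = Add(-3, Add(I, Pow(I, 2))) = Add(-3, I, Pow(I, 2)))
Pow(Function('z')(-3, Function('x')(-4, -5)), 2) = Pow(Add(-3, Mul(-4, Add(-5, -4)), Pow(Mul(-4, Add(-5, -4)), 2)), 2) = Pow(Add(-3, Mul(-4, -9), Pow(Mul(-4, -9), 2)), 2) = Pow(Add(-3, 36, Pow(36, 2)), 2) = Pow(Add(-3, 36, 1296), 2) = Pow(1329, 2) = 1766241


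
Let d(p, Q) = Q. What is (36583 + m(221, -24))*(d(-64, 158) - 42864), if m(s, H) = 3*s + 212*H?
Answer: -1373339548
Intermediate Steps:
(36583 + m(221, -24))*(d(-64, 158) - 42864) = (36583 + (3*221 + 212*(-24)))*(158 - 42864) = (36583 + (663 - 5088))*(-42706) = (36583 - 4425)*(-42706) = 32158*(-42706) = -1373339548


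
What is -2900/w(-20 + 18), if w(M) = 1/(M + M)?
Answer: 11600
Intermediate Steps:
w(M) = 1/(2*M)
-2900/w(-20 + 18) = -2900/(1/(2*(-20 + 18))) = -2900/((½)/(-2)) = -2900/((½)*(-½)) = -2900/(-¼) = -2900*(-4) = 11600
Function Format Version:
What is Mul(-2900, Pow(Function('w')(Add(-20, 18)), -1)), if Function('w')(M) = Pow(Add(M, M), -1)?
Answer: 11600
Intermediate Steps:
Function('w')(M) = Mul(Rational(1, 2), Pow(M, -1)) (Function('w')(M) = Pow(Mul(2, M), -1) = Mul(Rational(1, 2), Pow(M, -1)))
Mul(-2900, Pow(Function('w')(Add(-20, 18)), -1)) = Mul(-2900, Pow(Mul(Rational(1, 2), Pow(Add(-20, 18), -1)), -1)) = Mul(-2900, Pow(Mul(Rational(1, 2), Pow(-2, -1)), -1)) = Mul(-2900, Pow(Mul(Rational(1, 2), Rational(-1, 2)), -1)) = Mul(-2900, Pow(Rational(-1, 4), -1)) = Mul(-2900, -4) = 11600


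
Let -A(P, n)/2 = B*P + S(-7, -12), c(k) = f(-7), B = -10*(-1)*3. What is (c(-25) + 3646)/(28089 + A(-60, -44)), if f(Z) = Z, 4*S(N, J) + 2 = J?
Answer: 3639/31696 ≈ 0.11481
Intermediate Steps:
S(N, J) = -½ + J/4
B = 30 (B = -2*(-5)*3 = 10*3 = 30)
c(k) = -7
A(P, n) = 7 - 60*P (A(P, n) = -2*(30*P + (-½ + (¼)*(-12))) = -2*(30*P + (-½ - 3)) = -2*(30*P - 7/2) = -2*(-7/2 + 30*P) = 7 - 60*P)
(c(-25) + 3646)/(28089 + A(-60, -44)) = (-7 + 3646)/(28089 + (7 - 60*(-60))) = 3639/(28089 + (7 + 3600)) = 3639/(28089 + 3607) = 3639/31696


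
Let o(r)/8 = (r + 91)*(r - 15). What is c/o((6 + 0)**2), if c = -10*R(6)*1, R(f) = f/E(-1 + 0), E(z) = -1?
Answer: 5/1778 ≈ 0.0028121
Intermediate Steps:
R(f) = -f (R(f) = f/(-1) = f*(-1) = -f)
o(r) = 8*(-15 + r)*(91 + r) (o(r) = 8*((r + 91)*(r - 15)) = 8*((91 + r)*(-15 + r)) = 8*((-15 + r)*(91 + r)) = 8*(-15 + r)*(91 + r))
c = 60 (c = -(-10)*6*1 = -10*(-6)*1 = 60*1 = 60)
c/o((6 + 0)**2) = 60/(-10920 + 8*((6 + 0)**2)**2 + 608*(6 + 0)**2) = 60/(-10920 + 8*(6**2)**2 + 608*6**2) = 60/(-10920 + 8*36**2 + 608*36) = 60/(-10920 + 8*1296 + 21888) = 60/(-10920 + 10368 + 21888) = 60/21336 = 60*(1/21336) = 5/1778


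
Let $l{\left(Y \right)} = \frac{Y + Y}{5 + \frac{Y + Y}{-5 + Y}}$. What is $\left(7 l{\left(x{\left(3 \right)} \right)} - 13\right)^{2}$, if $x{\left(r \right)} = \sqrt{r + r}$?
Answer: $\frac{20093833}{109561} - \frac{8048012 \sqrt{6}}{109561} \approx 3.4712$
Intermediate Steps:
$x{\left(r \right)} = \sqrt{2} \sqrt{r}$ ($x{\left(r \right)} = \sqrt{2 r} = \sqrt{2} \sqrt{r}$)
$l{\left(Y \right)} = \frac{2 Y}{5 + \frac{2 Y}{-5 + Y}}$
$\left(7 l{\left(x{\left(3 \right)} \right)} - 13\right)^{2} = \left(7 \frac{2 \sqrt{2} \sqrt{3} \left(-5 + \sqrt{2} \sqrt{3}\right)}{-25 + 7 \sqrt{2} \sqrt{3}} - 13\right)^{2} = \left(7 \frac{2 \sqrt{6} \left(-5 + \sqrt{6}\right)}{-25 + 7 \sqrt{6}} - 13\right)^{2} = \left(\frac{14 \sqrt{6} \left(-5 + \sqrt{6}\right)}{-25 + 7 \sqrt{6}} - 13\right)^{2} = \left(-13 + \frac{14 \sqrt{6} \left(-5 + \sqrt{6}\right)}{-25 + 7 \sqrt{6}}\right)^{2}$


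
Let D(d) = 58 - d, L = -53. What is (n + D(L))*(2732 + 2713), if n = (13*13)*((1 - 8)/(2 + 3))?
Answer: -683892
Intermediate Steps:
n = -1183/5 (n = 169*(-7/5) = -1183/5 ≈ -236.60)
(n + D(L))*(2732 + 2713) = (-1183/5 + (58 - 1*(-53)))*(2732 + 2713) = (-1183/5 + (58 + 53))*5445 = (-1183/5 + 111)*5445 = -628/5*5445 = -683892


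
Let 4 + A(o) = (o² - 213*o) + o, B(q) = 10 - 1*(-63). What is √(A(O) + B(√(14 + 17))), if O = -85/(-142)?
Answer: I*√1160299/142 ≈ 7.5857*I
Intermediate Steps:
O = 85/142 (O = -85*(-1/142) = 85/142 ≈ 0.59859)
B(q) = 73 (B(q) = 10 + 63 = 73)
A(o) = -4 + o² - 212*o (A(o) = -4 + ((o² - 213*o) + o) = -4 + (o² - 212*o) = -4 + o² - 212*o)
√(A(O) + B(√(14 + 17))) = √((-4 + (85/142)² - 212*85/142) + 73) = √((-4 + 7225/20164 - 9010/71) + 73) = √(-2632271/20164 + 73) = √(-1160299/20164) = I*√1160299/142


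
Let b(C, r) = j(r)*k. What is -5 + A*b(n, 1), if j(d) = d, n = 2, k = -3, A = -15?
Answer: 40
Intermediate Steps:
b(C, r) = -3*r (b(C, r) = r*(-3) = -3*r)
-5 + A*b(n, 1) = -5 - (-45) = -5 - 15*(-3) = -5 + 45 = 40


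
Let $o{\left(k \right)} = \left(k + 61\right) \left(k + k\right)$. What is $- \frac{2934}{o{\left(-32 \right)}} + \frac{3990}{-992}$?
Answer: $- \frac{70233}{28768} \approx -2.4414$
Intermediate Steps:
$o{\left(k \right)} = 2 k \left(61 + k\right)$ ($o{\left(k \right)} = \left(61 + k\right) 2 k = 2 k \left(61 + k\right)$)
$- \frac{2934}{o{\left(-32 \right)}} + \frac{3990}{-992} = - \frac{2934}{2 \left(-32\right) \left(61 - 32\right)} + \frac{3990}{-992} = - \frac{2934}{2 \left(-32\right) 29} + 3990 \left(- \frac{1}{992}\right) = - \frac{2934}{-1856} - \frac{1995}{496} = \left(-2934\right) \left(- \frac{1}{1856}\right) - \frac{1995}{496} = \frac{1467}{928} - \frac{1995}{496} = - \frac{70233}{28768}$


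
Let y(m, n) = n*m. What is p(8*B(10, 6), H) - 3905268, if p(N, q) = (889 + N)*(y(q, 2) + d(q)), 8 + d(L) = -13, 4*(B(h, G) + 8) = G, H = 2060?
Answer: -474405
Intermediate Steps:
B(h, G) = -8 + G/4
d(L) = -21 (d(L) = -8 - 13 = -21)
y(m, n) = m*n
p(N, q) = (-21 + 2*q)*(889 + N) (p(N, q) = (889 + N)*(q*2 - 21) = (889 + N)*(2*q - 21) = (889 + N)*(-21 + 2*q) = (-21 + 2*q)*(889 + N))
p(8*B(10, 6), H) - 3905268 = (-18669 - 168*(-8 + (1/4)*6) + 1778*2060 + 2*(8*(-8 + (1/4)*6))*2060) - 3905268 = (-18669 - 168*(-8 + 3/2) + 3662680 + 2*(8*(-8 + 3/2))*2060) - 3905268 = (-18669 - 168*(-13)/2 + 3662680 + 2*(8*(-13/2))*2060) - 3905268 = (-18669 - 21*(-52) + 3662680 + 2*(-52)*2060) - 3905268 = (-18669 + 1092 + 3662680 - 214240) - 3905268 = 3430863 - 3905268 = -474405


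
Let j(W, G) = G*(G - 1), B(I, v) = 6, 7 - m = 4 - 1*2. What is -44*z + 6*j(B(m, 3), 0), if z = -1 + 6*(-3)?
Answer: 836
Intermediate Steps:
m = 5 (m = 7 - (4 - 1*2) = 7 - (4 - 2) = 7 - 1*2 = 7 - 2 = 5)
j(W, G) = G*(-1 + G)
z = -19 (z = -1 - 18 = -19)
-44*z + 6*j(B(m, 3), 0) = -44*(-19) + 6*(0*(-1 + 0)) = 836 + 6*(0*(-1)) = 836 + 6*0 = 836 + 0 = 836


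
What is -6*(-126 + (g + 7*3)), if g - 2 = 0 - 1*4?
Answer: 642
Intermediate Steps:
g = -2 (g = 2 + (0 - 1*4) = 2 + (0 - 4) = 2 - 4 = -2)
-6*(-126 + (g + 7*3)) = -6*(-126 + (-2 + 7*3)) = -6*(-126 + (-2 + 21)) = -6*(-126 + 19) = -6*(-107) = 642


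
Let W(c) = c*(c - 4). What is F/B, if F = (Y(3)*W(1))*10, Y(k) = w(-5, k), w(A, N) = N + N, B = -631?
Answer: 180/631 ≈ 0.28526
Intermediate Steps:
w(A, N) = 2*N
Y(k) = 2*k
W(c) = c*(-4 + c)
F = -180 (F = ((2*3)*(1*(-4 + 1)))*10 = (6*(1*(-3)))*10 = (6*(-3))*10 = -18*10 = -180)
F/B = -180/(-631) = -180*(-1/631) = 180/631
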